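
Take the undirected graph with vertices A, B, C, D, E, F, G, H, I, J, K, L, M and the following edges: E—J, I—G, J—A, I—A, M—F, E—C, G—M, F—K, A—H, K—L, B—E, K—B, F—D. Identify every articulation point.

Removing A increases the component count from 1 to 2, so A is a cut vertex.
Removing E increases the component count from 1 to 2, so E is a cut vertex.
Removing F increases the component count from 1 to 2, so F is a cut vertex.
Likewise K is a cut vertex.
By contrast removing G leaves 1 component; it is not a cut vertex. No other vertex is a cut vertex either.

A, E, F, K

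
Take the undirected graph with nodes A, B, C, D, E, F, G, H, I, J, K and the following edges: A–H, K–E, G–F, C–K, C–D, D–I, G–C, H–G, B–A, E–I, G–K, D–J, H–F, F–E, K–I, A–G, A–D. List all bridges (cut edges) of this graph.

A-B, D-J

The edges on the cycle A-H-F-G-A are not bridges since each lies on that cycle.
But removing D–J disconnects D from J; removing A–B disconnects A from B — these are bridges.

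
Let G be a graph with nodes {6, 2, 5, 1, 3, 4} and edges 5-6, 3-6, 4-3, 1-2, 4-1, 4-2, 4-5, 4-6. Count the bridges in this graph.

0

The edges on the cycle 4-1-2-4 are not bridges since each lies on that cycle.
Every edge lies on some cycle, so there are no bridges.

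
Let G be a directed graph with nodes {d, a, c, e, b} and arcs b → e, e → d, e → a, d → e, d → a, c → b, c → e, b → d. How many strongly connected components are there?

{d, e} are all mutually reachable — one SCC of size 2.
{a} is an SCC by itself.
{c} is an SCC by itself.
{b} is an SCC by itself.
That gives 4 strongly connected components.

4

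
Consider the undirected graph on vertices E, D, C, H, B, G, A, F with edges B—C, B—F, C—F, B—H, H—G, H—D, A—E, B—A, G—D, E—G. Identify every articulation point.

B

Removing B increases the component count from 1 to 2, so B is a cut vertex.
By contrast removing F leaves 1 component; it is not a cut vertex. No other vertex is a cut vertex either.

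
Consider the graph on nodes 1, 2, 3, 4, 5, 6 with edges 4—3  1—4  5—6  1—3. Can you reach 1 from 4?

From 4 we can reach 1, 3, 4, which includes 1.

Yes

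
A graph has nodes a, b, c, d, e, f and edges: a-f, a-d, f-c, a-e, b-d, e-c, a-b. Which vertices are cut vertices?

a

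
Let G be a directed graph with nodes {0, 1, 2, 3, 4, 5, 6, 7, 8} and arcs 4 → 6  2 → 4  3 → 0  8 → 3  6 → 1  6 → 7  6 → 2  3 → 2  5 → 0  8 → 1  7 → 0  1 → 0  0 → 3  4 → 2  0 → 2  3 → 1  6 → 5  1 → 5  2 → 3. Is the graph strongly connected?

No

There is no directed path from 2 to 8, so the graph is not strongly connected.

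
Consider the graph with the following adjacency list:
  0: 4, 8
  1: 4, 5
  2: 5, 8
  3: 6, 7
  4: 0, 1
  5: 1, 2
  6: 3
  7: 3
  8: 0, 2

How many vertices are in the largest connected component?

Starting from 3 we can reach 3, 6, 7. That is one component of size 3.
Starting from 0 we can reach 0, 1, 2, 4, 5, 8. That is one component of size 6.
The largest has 6 vertices.

6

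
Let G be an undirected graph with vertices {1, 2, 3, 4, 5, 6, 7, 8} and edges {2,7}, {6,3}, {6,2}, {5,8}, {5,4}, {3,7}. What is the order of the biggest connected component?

1 is isolated — a component by itself.
Starting from 4 we can reach 4, 5, 8. That is one component of size 3.
Starting from 2 we can reach 2, 3, 6, 7. That is one component of size 4.
The largest has 4 vertices.

4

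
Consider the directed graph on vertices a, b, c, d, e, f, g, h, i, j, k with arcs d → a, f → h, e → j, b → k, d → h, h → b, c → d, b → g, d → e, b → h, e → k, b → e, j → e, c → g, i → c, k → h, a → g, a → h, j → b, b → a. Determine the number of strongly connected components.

{a, b, e, h, j, k} are all mutually reachable — one SCC of size 6.
{g} is an SCC by itself.
{i} is an SCC by itself.
{d} is an SCC by itself.
{c} is an SCC by itself.
(and 1 more singleton SCC)
That gives 6 strongly connected components.

6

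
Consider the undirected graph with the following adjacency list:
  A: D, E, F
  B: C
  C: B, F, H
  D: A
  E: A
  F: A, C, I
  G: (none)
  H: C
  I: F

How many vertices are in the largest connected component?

G is isolated — a component by itself.
Starting from A we can reach A, B, C, D, E, F, H, I. That is one component of size 8.
The largest has 8 vertices.

8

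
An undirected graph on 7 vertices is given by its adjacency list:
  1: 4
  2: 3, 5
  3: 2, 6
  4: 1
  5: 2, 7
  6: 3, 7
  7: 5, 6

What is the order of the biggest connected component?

Starting from 1 we can reach 1, 4. That is one component of size 2.
Starting from 2 we can reach 2, 3, 5, 6, 7. That is one component of size 5.
The largest has 5 vertices.

5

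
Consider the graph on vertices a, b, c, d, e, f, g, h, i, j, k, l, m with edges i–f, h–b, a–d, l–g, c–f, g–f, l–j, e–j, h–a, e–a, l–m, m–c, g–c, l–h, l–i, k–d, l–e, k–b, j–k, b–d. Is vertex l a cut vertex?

Yes

Deleting l raises the number of components from 1 to 2, so l is a cut vertex.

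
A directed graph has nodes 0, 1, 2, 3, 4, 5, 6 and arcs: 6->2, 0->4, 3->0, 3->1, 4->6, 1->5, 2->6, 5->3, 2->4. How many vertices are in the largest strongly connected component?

3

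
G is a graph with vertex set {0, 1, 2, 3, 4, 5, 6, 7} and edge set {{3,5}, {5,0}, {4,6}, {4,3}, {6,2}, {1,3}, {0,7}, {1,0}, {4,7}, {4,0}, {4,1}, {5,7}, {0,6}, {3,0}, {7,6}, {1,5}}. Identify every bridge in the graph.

2-6

The edges on the cycle 0-7-6-0 are not bridges since each lies on that cycle.
But removing 2 - 6 disconnects 2 from 6 — this is a bridge.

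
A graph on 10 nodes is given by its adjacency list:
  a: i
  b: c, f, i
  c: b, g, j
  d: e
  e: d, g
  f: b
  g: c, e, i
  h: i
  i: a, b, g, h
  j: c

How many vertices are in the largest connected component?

Starting from a we can reach a, b, c, d, e, f, g, h, i, j. That is one component of size 10.
The largest has 10 vertices.

10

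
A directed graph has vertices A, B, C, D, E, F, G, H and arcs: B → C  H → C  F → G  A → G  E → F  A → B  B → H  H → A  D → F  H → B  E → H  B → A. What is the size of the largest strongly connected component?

{A, B, H} are all mutually reachable — one SCC of size 3.
{C} is an SCC by itself.
{D} is an SCC by itself.
{G} is an SCC by itself.
{F} is an SCC by itself.
(and 1 more singleton SCC)
The largest has 3 vertices.

3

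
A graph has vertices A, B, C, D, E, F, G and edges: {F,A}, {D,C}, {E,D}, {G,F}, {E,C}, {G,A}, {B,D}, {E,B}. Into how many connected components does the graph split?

2

Starting from A we can reach A, F, G. That is one component of size 3.
Starting from B we can reach B, C, D, E. That is one component of size 4.
Total: 2 components.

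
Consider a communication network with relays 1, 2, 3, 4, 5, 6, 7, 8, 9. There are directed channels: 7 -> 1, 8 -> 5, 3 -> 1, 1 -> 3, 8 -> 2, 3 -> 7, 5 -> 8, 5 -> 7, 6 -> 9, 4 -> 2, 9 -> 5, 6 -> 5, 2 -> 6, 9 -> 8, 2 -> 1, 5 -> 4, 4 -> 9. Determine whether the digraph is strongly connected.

No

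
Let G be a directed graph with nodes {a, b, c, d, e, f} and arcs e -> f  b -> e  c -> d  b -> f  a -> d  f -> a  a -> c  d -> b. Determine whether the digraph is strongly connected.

From b we can reach every vertex (a, b, c, d, e, f), and every vertex can reach b (a, b, c, d, e, f). So the whole graph is one strongly connected component.

Yes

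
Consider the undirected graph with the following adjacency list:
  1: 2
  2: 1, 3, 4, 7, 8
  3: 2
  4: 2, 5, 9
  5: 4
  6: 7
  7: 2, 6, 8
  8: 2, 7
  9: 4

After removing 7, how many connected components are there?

With 7 gone, the remaining components are: {6}; {1, 2, 3, 4, 5, 8, 9}.
That is 2 components.

2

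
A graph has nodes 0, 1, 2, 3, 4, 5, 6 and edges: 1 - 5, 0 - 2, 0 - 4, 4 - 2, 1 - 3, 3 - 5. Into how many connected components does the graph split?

3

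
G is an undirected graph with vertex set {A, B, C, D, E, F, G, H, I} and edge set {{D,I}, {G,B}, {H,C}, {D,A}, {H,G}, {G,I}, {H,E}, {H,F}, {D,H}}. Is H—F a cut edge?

Removing H—F leaves no path between H and F: the component count goes from 1 to 2. So it is a bridge.

Yes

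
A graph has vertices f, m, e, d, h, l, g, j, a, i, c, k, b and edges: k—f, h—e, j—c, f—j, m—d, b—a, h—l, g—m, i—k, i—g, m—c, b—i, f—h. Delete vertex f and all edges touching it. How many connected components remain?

With f gone, the remaining components are: {e, h, l}; {a, b, c, d, g, i, j, k, m}.
That is 2 components.

2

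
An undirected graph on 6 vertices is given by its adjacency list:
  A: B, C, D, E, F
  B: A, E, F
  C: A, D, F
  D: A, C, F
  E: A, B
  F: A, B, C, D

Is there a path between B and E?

From B we can reach A, B, C, D, E, F, which includes E.

Yes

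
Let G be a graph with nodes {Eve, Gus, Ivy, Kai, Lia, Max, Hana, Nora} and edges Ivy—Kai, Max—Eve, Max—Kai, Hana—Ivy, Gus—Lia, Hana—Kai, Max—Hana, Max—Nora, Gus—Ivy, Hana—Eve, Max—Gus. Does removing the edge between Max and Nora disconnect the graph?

Yes

Removing Max—Nora leaves no path between Max and Nora: the component count goes from 1 to 2. So it is a bridge.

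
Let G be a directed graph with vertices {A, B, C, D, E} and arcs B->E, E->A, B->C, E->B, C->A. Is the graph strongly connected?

No

There is no directed path from E to D, so the graph is not strongly connected.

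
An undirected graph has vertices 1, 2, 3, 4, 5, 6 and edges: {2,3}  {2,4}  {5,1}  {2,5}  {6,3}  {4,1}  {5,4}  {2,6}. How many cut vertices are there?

Removing 2 increases the component count from 1 to 2, so 2 is a cut vertex.
By contrast removing 4 leaves 1 component; it is not a cut vertex. No other vertex is a cut vertex either.

1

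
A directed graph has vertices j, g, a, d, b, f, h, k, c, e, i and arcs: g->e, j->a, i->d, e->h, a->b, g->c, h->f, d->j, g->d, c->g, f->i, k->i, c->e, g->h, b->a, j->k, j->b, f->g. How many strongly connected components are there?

3

{c, e, f, g, h} are all mutually reachable — one SCC of size 5.
{d, i, j, k} are all mutually reachable — one SCC of size 4.
{a, b} are all mutually reachable — one SCC of size 2.
That gives 3 strongly connected components.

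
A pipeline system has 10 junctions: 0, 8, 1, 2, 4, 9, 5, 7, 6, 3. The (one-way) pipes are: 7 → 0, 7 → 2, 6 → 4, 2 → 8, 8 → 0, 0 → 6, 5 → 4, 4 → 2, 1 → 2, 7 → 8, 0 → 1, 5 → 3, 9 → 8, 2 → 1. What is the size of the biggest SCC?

6

{0, 1, 2, 4, 6, 8} are all mutually reachable — one SCC of size 6.
{3} is an SCC by itself.
{7} is an SCC by itself.
{9} is an SCC by itself.
{5} is an SCC by itself.
The largest has 6 vertices.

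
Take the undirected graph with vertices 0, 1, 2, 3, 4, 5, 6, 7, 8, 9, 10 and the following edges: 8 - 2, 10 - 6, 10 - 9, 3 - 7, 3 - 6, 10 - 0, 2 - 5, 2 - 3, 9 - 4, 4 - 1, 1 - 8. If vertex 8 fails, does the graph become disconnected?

No

Deleting 8 leaves 1 component (was 1) (its neighbors 1, 2 remain connected to each other), so 8 is not a cut vertex.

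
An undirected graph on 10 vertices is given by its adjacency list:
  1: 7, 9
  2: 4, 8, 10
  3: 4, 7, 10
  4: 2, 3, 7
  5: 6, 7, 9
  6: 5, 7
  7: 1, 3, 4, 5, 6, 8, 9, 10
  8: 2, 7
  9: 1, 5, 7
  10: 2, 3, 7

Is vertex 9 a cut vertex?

No

Deleting 9 leaves 1 component (was 1) (its neighbors 1, 5, 7 remain connected to each other), so 9 is not a cut vertex.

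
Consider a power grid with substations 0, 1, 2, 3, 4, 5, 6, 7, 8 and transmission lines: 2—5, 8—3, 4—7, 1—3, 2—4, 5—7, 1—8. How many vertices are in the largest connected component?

0 is isolated — a component by itself.
6 is isolated — a component by itself.
Starting from 1 we can reach 1, 3, 8. That is one component of size 3.
Starting from 2 we can reach 2, 4, 5, 7. That is one component of size 4.
The largest has 4 vertices.

4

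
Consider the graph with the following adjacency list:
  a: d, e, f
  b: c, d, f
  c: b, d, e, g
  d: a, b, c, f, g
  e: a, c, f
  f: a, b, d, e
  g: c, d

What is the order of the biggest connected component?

7

Starting from a we can reach a, b, c, d, e, f, g. That is one component of size 7.
The largest has 7 vertices.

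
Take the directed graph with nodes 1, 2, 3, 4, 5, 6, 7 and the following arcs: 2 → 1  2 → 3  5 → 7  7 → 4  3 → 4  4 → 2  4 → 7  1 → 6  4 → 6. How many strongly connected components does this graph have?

4

{2, 3, 4, 7} are all mutually reachable — one SCC of size 4.
{5} is an SCC by itself.
{1} is an SCC by itself.
{6} is an SCC by itself.
That gives 4 strongly connected components.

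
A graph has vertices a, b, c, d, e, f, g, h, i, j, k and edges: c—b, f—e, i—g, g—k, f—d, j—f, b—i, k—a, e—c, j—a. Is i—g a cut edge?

No

After removing i—g, the path i-b-c-e-f-j-a-k-g still connects them, so the edge is not a bridge.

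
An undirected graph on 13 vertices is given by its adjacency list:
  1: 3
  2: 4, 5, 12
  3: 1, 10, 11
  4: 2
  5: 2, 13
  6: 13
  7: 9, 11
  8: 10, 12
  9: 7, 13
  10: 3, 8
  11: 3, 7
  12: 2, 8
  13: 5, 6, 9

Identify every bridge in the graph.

The edges on the cycle 2-12-8-10-3-11-7-9-13-5-2 are not bridges since each lies on that cycle.
But removing 1-3 disconnects 1 from 3; removing 13-6 disconnects 13 from 6; removing 2-4 disconnects 2 from 4 — these are bridges.

1-3, 13-6, 2-4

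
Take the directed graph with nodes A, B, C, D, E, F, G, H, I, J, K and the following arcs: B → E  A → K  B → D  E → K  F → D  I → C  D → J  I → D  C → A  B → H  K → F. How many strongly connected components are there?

{J} is an SCC by itself.
{F} is an SCC by itself.
{B} is an SCC by itself.
{I} is an SCC by itself.
{K} is an SCC by itself.
(and 6 more singleton SCCs)
That gives 11 strongly connected components.

11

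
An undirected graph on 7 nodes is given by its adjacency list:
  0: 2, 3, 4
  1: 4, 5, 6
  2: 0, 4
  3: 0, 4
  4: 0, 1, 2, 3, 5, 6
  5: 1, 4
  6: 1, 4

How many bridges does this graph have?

0

The edges on the cycle 4-2-0-4 are not bridges since each lies on that cycle.
Every edge lies on some cycle, so there are no bridges.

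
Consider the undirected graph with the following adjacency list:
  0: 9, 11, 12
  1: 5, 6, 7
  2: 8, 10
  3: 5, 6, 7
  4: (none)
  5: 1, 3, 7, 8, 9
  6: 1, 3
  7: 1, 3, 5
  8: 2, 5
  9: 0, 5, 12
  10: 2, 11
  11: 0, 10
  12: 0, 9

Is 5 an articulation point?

Deleting 5 raises the number of components from 2 to 3, so 5 is a cut vertex.

Yes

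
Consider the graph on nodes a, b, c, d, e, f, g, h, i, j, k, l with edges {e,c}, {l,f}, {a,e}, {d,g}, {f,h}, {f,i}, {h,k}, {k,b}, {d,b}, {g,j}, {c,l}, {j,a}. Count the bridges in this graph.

1

The edges on the cycle d-g-j-a-e-c-l-f-h-k-b-d are not bridges since each lies on that cycle.
But removing i-f disconnects i from f — this is a bridge.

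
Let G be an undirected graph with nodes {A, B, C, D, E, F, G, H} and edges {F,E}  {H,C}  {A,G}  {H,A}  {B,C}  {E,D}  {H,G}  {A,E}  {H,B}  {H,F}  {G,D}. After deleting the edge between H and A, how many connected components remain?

1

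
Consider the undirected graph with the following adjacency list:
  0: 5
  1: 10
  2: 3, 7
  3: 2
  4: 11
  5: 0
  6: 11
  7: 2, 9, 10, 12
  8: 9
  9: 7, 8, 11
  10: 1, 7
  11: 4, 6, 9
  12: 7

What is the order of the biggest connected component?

11

Starting from 0 we can reach 0, 5. That is one component of size 2.
Starting from 1 we can reach 1, 2, 3, 4, 6, 7, 8, 9, 10, 11, 12. That is one component of size 11.
The largest has 11 vertices.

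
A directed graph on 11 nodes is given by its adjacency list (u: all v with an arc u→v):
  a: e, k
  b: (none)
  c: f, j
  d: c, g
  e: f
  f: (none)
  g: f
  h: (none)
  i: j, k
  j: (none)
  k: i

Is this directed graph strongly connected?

There is no directed path from a to h, so the graph is not strongly connected.

No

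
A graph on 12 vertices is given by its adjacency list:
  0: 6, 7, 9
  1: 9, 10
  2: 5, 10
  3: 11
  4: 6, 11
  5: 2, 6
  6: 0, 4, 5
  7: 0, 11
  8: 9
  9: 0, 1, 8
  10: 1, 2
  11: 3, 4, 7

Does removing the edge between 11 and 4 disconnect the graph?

After removing 11-4, the path 11-7-0-6-4 still connects them, so the edge is not a bridge.

No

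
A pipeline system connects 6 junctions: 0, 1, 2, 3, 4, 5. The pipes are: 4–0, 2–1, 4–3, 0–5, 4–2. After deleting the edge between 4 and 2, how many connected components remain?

Before removal there is 1 component.
4–2 is a bridge — removing it separates 4's side from 2's side.
After removal: 2 components.

2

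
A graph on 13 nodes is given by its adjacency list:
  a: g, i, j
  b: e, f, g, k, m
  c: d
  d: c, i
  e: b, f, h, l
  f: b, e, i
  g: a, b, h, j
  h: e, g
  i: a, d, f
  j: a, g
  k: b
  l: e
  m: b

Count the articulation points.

4

Removing b increases the component count from 1 to 3, so b is a cut vertex.
Removing d increases the component count from 1 to 2, so d is a cut vertex.
Removing e increases the component count from 1 to 2, so e is a cut vertex.
Likewise i is a cut vertex.
By contrast removing a leaves 1 component; it is not a cut vertex. No other vertex is a cut vertex either.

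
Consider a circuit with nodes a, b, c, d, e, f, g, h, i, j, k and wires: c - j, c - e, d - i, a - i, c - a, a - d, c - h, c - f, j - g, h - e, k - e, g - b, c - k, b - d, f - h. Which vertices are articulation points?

c

Removing c increases the component count from 1 to 2, so c is a cut vertex.
By contrast removing g leaves 1 component; it is not a cut vertex. No other vertex is a cut vertex either.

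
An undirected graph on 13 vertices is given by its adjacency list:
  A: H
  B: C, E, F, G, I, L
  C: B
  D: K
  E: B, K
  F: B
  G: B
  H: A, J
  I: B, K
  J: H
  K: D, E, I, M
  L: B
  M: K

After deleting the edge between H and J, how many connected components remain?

3

Before removal there are 2 components.
H-J is a bridge — removing it separates H's side from J's side.
After removal: 3 components.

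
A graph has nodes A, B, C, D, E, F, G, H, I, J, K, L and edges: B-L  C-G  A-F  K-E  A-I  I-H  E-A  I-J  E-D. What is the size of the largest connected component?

8

Starting from C we can reach C, G. That is one component of size 2.
Starting from B we can reach B, L. That is one component of size 2.
Starting from A we can reach A, D, E, F, H, I, J, K. That is one component of size 8.
The largest has 8 vertices.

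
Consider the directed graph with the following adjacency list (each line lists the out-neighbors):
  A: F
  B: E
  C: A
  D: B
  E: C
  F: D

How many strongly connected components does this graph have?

1

{A, B, C, D, E, F} are all mutually reachable — one SCC of size 6.
That gives 1 strongly connected component.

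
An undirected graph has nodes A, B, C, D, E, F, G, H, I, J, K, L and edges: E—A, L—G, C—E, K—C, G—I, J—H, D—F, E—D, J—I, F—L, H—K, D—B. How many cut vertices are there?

2

Removing D increases the component count from 1 to 2, so D is a cut vertex.
Removing E increases the component count from 1 to 2, so E is a cut vertex.
By contrast removing L leaves 1 component; it is not a cut vertex. No other vertex is a cut vertex either.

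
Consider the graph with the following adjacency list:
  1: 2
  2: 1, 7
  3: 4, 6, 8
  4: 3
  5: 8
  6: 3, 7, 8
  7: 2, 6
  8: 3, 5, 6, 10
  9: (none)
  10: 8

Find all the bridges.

1-2, 10-8, 2-7, 3-4, 5-8, 6-7

The edges on the cycle 6-8-3-6 are not bridges since each lies on that cycle.
But removing 7-2 disconnects 7 from 2; removing 8-10 disconnects 8 from 10; removing 3-4 disconnects 3 from 4; removing 6-7 disconnects 6 from 7 — these are bridges.
In total 6 edges are bridges.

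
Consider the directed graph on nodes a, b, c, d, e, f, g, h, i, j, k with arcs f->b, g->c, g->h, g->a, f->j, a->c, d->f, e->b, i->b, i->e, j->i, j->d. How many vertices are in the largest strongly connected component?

3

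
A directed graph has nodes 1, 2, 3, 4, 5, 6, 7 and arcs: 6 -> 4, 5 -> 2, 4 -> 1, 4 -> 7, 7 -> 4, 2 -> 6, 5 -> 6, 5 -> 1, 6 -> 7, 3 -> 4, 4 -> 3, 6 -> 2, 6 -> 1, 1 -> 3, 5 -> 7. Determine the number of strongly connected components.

3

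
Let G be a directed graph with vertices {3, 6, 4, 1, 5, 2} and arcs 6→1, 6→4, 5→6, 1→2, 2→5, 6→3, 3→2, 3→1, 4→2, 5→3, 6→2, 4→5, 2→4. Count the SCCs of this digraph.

1

{1, 2, 3, 4, 5, 6} are all mutually reachable — one SCC of size 6.
That gives 1 strongly connected component.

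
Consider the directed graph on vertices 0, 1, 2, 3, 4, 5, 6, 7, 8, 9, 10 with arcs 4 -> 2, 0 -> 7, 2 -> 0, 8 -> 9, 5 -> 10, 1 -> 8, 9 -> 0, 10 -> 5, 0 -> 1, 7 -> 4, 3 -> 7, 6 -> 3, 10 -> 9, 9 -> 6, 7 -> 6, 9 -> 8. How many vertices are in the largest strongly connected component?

{0, 1, 2, 3, 4, 6, 7, 8, 9} are all mutually reachable — one SCC of size 9.
{5, 10} are all mutually reachable — one SCC of size 2.
The largest has 9 vertices.

9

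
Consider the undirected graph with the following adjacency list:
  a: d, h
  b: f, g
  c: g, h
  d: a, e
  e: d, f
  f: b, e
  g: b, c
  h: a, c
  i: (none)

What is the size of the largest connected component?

8

i is isolated — a component by itself.
Starting from a we can reach a, b, c, d, e, f, g, h. That is one component of size 8.
The largest has 8 vertices.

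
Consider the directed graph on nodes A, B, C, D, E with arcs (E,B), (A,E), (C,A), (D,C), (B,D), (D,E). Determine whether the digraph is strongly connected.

From C we can reach every vertex (A, B, C, D, E), and every vertex can reach C (A, B, C, D, E). So the whole graph is one strongly connected component.

Yes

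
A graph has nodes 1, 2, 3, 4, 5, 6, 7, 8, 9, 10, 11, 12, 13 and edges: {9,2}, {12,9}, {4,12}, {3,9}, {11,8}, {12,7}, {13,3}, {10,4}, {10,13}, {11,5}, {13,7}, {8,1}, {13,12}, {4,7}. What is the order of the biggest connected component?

6 is isolated — a component by itself.
Starting from 1 we can reach 1, 5, 8, 11. That is one component of size 4.
Starting from 2 we can reach 2, 3, 4, 7, 9, 10, 12, 13. That is one component of size 8.
The largest has 8 vertices.

8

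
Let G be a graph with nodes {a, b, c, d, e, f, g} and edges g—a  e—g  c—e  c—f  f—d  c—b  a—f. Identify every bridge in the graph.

b-c, d-f

The edges on the cycle c-e-g-a-f-c are not bridges since each lies on that cycle.
But removing f—d disconnects f from d; removing c—b disconnects c from b — these are bridges.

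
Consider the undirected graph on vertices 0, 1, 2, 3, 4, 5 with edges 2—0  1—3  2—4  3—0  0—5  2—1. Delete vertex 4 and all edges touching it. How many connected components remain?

1

With 4 gone, the remaining components are: {0, 1, 2, 3, 5}.
That is 1 component.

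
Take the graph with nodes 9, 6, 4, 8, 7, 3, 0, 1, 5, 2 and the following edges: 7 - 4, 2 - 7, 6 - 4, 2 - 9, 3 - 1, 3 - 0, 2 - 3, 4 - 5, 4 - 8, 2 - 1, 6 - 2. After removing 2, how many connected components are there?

3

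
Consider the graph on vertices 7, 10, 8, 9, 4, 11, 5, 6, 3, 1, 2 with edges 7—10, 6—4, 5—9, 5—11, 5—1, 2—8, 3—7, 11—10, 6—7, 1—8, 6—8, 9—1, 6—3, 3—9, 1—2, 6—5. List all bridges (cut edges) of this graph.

4-6

The edges on the cycle 6-5-11-10-7-3-6 are not bridges since each lies on that cycle.
But removing 6—4 disconnects 6 from 4 — this is a bridge.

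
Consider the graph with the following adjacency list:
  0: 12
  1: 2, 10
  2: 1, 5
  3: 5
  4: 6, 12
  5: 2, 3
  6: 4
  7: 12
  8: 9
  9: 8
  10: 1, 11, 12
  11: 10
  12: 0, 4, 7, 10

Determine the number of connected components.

2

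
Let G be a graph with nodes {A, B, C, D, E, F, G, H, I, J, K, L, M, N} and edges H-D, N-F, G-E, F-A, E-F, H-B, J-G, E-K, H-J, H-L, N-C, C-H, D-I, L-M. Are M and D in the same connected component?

Yes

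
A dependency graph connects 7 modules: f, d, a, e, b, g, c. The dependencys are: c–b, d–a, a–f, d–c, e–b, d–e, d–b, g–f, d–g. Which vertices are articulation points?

Removing d increases the component count from 1 to 2, so d is a cut vertex.
By contrast removing f leaves 1 component; it is not a cut vertex. No other vertex is a cut vertex either.

d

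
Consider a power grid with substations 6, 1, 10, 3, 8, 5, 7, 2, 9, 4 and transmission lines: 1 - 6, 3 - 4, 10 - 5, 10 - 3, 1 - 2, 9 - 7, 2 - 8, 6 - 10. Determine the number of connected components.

2

Starting from 7 we can reach 7, 9. That is one component of size 2.
Starting from 1 we can reach 1, 2, 3, 4, 5, 6, 8, 10. That is one component of size 8.
Total: 2 components.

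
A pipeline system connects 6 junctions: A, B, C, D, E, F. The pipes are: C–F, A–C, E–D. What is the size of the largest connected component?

B is isolated — a component by itself.
Starting from D we can reach D, E. That is one component of size 2.
Starting from A we can reach A, C, F. That is one component of size 3.
The largest has 3 vertices.

3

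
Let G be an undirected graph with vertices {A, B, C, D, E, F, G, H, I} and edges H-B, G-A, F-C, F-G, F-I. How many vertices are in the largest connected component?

E is isolated — a component by itself.
D is isolated — a component by itself.
Starting from B we can reach B, H. That is one component of size 2.
Starting from A we can reach A, C, F, G, I. That is one component of size 5.
The largest has 5 vertices.

5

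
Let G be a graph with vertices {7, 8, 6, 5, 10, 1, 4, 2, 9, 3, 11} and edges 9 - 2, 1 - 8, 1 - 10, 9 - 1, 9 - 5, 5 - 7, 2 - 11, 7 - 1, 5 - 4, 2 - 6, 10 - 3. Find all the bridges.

The edges on the cycle 9-5-7-1-9 are not bridges since each lies on that cycle.
But removing 1 - 8 disconnects 1 from 8; removing 1 - 10 disconnects 1 from 10; removing 3 - 10 disconnects 3 from 10; removing 9 - 2 disconnects 9 from 2 — these are bridges.
In total 7 edges are bridges.

1-10, 1-8, 10-3, 11-2, 2-6, 2-9, 4-5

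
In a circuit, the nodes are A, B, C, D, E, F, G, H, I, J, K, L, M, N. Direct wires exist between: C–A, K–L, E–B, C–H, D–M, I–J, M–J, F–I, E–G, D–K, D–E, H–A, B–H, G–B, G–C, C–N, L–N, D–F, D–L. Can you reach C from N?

Yes

From N we can reach A, B, C, D, E, F, G, H, I, J, K, L, M, N, which includes C.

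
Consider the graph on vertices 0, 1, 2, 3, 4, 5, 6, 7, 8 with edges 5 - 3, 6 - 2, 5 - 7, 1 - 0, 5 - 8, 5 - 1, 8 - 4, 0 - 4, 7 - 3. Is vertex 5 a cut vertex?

Yes

Deleting 5 raises the number of components from 2 to 3, so 5 is a cut vertex.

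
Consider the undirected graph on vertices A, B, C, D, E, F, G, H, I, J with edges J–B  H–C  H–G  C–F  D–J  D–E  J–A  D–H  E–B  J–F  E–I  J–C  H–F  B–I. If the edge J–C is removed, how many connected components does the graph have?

1

J and C are still connected via J-F-C, so the component count stays at 1.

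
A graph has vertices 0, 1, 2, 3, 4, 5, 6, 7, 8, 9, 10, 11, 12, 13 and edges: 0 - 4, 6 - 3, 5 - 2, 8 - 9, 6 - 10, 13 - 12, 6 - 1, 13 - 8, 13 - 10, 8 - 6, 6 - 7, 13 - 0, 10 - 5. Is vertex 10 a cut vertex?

Yes

Deleting 10 raises the number of components from 2 to 3, so 10 is a cut vertex.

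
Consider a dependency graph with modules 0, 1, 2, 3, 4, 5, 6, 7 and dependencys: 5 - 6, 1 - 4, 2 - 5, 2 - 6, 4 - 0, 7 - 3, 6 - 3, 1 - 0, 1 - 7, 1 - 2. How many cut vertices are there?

Removing 1 increases the component count from 1 to 2, so 1 is a cut vertex.
By contrast removing 7 leaves 1 component; it is not a cut vertex. No other vertex is a cut vertex either.

1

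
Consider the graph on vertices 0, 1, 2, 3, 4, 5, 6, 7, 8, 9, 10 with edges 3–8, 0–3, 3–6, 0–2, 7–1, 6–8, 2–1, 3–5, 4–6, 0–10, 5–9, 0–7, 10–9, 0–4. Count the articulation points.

1

Removing 0 increases the component count from 1 to 2, so 0 is a cut vertex.
By contrast removing 3 leaves 1 component; it is not a cut vertex. No other vertex is a cut vertex either.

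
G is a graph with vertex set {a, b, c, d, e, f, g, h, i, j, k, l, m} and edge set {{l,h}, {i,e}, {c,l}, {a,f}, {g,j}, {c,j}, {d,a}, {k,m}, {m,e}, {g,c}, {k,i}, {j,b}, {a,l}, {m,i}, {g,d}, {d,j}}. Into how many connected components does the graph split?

Starting from e we can reach e, i, k, m. That is one component of size 4.
Starting from a we can reach a, b, c, d, f, g, h, j, l. That is one component of size 9.
Total: 2 components.

2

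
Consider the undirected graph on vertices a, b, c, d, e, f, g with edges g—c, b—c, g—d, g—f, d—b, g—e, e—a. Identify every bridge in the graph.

a-e, e-g, f-g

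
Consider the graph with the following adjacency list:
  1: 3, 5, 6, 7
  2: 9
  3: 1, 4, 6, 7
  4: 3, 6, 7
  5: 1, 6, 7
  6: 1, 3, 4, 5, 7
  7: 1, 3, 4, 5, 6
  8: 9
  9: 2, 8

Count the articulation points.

1

Removing 9 increases the component count from 2 to 3, so 9 is a cut vertex.
By contrast removing 8 leaves 2 components; it is not a cut vertex. No other vertex is a cut vertex either.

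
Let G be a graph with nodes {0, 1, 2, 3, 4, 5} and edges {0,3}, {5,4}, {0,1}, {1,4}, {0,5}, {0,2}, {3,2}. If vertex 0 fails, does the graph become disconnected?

Deleting 0 raises the number of components from 1 to 2, so 0 is a cut vertex.

Yes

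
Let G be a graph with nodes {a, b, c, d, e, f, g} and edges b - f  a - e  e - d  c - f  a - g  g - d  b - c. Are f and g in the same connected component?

No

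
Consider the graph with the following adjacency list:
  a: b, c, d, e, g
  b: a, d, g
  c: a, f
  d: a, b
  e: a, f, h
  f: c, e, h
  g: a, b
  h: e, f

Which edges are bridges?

The edges on the cycle a-g-b-a are not bridges since each lies on that cycle.
Every edge lies on some cycle, so there are no bridges.

none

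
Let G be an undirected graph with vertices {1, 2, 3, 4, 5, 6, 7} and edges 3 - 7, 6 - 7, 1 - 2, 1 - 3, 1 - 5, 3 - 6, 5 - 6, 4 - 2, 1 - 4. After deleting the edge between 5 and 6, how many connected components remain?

5 and 6 are still connected via 5-1-3-6, so the component count stays at 1.

1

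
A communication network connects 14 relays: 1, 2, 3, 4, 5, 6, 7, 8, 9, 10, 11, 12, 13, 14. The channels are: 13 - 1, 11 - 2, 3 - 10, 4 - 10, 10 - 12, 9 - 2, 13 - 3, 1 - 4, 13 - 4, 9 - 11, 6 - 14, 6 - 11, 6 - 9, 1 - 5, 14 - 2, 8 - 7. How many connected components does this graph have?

3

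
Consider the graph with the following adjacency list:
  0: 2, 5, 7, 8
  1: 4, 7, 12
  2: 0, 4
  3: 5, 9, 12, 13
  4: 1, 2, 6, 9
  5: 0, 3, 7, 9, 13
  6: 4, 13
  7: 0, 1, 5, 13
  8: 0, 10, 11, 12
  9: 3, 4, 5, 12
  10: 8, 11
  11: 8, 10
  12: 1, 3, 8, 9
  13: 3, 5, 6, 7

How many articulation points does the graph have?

Removing 8 increases the component count from 1 to 2, so 8 is a cut vertex.
By contrast removing 13 leaves 1 component; it is not a cut vertex. No other vertex is a cut vertex either.

1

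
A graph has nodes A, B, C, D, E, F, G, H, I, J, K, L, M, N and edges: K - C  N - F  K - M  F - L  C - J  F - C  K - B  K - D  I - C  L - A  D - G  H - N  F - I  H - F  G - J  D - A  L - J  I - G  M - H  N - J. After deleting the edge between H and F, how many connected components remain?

2

H and F are still connected via H-N-F, so the component count stays at 2.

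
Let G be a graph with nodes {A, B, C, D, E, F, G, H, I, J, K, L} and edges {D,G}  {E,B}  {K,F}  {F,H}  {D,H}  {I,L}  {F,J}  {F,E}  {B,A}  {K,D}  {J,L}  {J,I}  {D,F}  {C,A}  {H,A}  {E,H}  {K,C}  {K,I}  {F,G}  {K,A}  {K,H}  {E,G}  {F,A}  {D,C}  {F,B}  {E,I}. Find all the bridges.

none

The edges on the cycle K-D-C-A-K are not bridges since each lies on that cycle.
Every edge lies on some cycle, so there are no bridges.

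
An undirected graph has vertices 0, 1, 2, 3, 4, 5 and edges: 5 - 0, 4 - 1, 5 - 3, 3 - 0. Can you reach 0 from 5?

From 5 we can reach 0, 3, 5, which includes 0.

Yes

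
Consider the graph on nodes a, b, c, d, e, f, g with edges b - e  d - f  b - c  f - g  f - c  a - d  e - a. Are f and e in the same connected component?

Yes

From f we can reach a, b, c, d, e, f, g, which includes e.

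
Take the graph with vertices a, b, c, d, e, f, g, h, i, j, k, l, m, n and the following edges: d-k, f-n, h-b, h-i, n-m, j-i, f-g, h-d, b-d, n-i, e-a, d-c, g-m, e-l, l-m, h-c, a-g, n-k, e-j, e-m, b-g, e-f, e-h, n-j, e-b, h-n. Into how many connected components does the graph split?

1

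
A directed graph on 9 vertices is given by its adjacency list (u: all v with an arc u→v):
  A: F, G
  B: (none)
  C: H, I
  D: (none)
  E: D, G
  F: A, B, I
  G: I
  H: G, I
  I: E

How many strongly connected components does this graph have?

6

{E, G, I} are all mutually reachable — one SCC of size 3.
{A, F} are all mutually reachable — one SCC of size 2.
{D} is an SCC by itself.
{H} is an SCC by itself.
{B} is an SCC by itself.
(and 1 more singleton SCC)
That gives 6 strongly connected components.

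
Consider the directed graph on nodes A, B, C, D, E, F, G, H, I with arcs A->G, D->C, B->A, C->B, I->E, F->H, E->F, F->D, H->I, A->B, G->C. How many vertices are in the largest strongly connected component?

{E, F, H, I} are all mutually reachable — one SCC of size 4.
{A, B, C, G} are all mutually reachable — one SCC of size 4.
{D} is an SCC by itself.
The largest has 4 vertices.

4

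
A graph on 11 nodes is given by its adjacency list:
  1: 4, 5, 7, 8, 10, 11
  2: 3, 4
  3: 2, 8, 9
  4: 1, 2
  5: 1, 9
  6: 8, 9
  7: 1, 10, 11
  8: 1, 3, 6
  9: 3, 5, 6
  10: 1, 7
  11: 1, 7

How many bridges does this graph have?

The edges on the cycle 1-11-7-1 are not bridges since each lies on that cycle.
Every edge lies on some cycle, so there are no bridges.

0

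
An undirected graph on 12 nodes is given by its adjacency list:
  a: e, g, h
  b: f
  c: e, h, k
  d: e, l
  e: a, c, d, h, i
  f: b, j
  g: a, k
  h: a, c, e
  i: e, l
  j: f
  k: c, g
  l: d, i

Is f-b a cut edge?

Yes

Removing f-b leaves no path between f and b: the component count goes from 2 to 3. So it is a bridge.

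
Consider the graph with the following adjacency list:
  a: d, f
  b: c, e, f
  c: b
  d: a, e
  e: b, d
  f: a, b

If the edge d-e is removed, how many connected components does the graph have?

1

d and e are still connected via d-a-f-b-e, so the component count stays at 1.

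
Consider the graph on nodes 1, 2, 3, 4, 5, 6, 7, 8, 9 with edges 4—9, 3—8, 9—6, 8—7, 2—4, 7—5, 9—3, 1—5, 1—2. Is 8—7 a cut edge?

No

After removing 8—7, the path 8-3-9-4-2-1-5-7 still connects them, so the edge is not a bridge.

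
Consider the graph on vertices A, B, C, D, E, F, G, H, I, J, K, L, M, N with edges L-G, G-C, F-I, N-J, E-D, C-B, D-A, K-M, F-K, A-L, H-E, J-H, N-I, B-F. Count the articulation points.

Removing F increases the component count from 1 to 2, so F is a cut vertex.
Removing K increases the component count from 1 to 2, so K is a cut vertex.
By contrast removing L leaves 1 component; it is not a cut vertex. No other vertex is a cut vertex either.

2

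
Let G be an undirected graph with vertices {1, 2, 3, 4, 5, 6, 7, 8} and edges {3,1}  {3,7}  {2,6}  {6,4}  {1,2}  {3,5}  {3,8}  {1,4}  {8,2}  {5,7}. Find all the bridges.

The edges on the cycle 3-5-7-3 are not bridges since each lies on that cycle.
Every edge lies on some cycle, so there are no bridges.

none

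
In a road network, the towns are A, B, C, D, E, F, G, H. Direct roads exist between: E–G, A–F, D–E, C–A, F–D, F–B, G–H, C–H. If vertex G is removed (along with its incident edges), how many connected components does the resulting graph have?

1

With G gone, the remaining components are: {A, B, C, D, E, F, H}.
That is 1 component.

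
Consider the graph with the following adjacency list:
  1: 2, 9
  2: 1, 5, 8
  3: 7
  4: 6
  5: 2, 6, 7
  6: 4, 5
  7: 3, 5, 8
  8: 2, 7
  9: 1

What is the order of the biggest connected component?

9

Starting from 1 we can reach 1, 2, 3, 4, 5, 6, 7, 8, 9. That is one component of size 9.
The largest has 9 vertices.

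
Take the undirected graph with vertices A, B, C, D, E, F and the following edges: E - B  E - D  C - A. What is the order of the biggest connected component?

F is isolated — a component by itself.
Starting from A we can reach A, C. That is one component of size 2.
Starting from B we can reach B, D, E. That is one component of size 3.
The largest has 3 vertices.

3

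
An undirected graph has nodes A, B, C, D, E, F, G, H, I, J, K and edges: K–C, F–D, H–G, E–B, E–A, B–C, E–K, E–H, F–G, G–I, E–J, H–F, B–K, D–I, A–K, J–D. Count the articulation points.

Removing E increases the component count from 1 to 2, so E is a cut vertex.
By contrast removing J leaves 1 component; it is not a cut vertex. No other vertex is a cut vertex either.

1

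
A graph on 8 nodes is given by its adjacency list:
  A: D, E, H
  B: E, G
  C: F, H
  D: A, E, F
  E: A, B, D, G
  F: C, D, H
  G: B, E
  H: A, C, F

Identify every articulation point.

E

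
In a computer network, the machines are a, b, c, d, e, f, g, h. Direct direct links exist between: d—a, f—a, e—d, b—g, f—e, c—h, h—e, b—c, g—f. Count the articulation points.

0

Removing d, for instance, still leaves 1 component. No single vertex removal increases the component count — the graph has no articulation points.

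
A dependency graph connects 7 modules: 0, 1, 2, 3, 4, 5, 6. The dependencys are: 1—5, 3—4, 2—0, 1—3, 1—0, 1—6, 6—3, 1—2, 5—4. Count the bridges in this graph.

The edges on the cycle 1-2-0-1 are not bridges since each lies on that cycle.
Every edge lies on some cycle, so there are no bridges.

0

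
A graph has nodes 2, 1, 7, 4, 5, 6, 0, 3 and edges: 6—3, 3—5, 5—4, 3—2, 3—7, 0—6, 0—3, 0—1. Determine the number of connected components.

1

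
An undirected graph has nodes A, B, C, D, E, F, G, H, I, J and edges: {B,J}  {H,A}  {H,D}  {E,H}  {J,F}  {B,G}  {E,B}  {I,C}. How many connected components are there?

Starting from C we can reach C, I. That is one component of size 2.
Starting from A we can reach A, B, D, E, F, G, H, J. That is one component of size 8.
Total: 2 components.

2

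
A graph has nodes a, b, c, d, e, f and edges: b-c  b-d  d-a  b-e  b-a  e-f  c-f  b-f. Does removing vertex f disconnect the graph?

No

Deleting f leaves 1 component (was 1) (its neighbors b, c, e remain connected to each other), so f is not a cut vertex.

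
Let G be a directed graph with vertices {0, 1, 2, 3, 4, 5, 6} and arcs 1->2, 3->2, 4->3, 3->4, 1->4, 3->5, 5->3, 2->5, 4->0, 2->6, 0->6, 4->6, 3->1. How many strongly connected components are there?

3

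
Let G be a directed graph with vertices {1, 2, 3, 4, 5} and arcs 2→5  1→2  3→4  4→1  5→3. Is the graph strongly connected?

Yes

From 2 we can reach every vertex (1, 2, 3, 4, 5), and every vertex can reach 2 (1, 2, 3, 4, 5). So the whole graph is one strongly connected component.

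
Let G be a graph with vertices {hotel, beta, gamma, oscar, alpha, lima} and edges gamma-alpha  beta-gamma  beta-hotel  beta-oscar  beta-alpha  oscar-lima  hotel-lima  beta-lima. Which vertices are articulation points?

beta

Removing beta increases the component count from 1 to 2, so beta is a cut vertex.
By contrast removing alpha leaves 1 component; it is not a cut vertex. No other vertex is a cut vertex either.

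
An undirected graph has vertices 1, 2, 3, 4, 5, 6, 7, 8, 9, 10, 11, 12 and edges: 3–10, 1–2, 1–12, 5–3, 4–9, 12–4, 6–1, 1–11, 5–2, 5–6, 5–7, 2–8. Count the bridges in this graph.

The edges on the cycle 5-6-1-2-5 are not bridges since each lies on that cycle.
But removing 3–10 disconnects 3 from 10; removing 5–7 disconnects 5 from 7; removing 2–8 disconnects 2 from 8; removing 1–12 disconnects 1 from 12 — these are bridges.
In total 8 edges are bridges.

8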